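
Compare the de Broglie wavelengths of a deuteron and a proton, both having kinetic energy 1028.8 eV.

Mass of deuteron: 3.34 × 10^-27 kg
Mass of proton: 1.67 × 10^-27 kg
The proton has the longer wavelength.

Using λ = h/√(2mKE):

For deuteron: λ₁ = h/√(2m₁KE) = 6.31 × 10^-13 m
For proton: λ₂ = h/√(2m₂KE) = 8.93 × 10^-13 m

Since λ ∝ 1/√m at constant kinetic energy, the lighter particle has the longer wavelength.

The proton has the longer de Broglie wavelength.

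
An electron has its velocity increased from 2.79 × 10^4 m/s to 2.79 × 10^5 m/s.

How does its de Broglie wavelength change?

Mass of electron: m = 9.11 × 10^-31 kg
The wavelength decreases by a factor of 10.

Using λ = h/(mv):

Initial wavelength: λ₁ = h/(mv₁) = 2.61 × 10^-8 m
Final wavelength: λ₂ = h/(mv₂) = 2.61 × 10^-9 m

Since λ ∝ 1/v, when velocity increases by a factor of 10, the wavelength decreases by a factor of 10.

λ₂/λ₁ = v₁/v₂ = 1/10

The wavelength decreases by a factor of 10.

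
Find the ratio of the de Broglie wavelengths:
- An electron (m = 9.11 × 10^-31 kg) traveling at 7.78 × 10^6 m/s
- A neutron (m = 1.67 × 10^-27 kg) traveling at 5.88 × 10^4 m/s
λ₁/λ₂ = 13.9

Using λ = h/(mv):

λ₁ = h/(m₁v₁) = 9.35 × 10^-11 m
λ₂ = h/(m₂v₂) = 6.75 × 10^-12 m

Ratio λ₁/λ₂ = (m₂v₂)/(m₁v₁)
         = (1.67 × 10^-27 kg × 5.88 × 10^4 m/s) / (9.11 × 10^-31 kg × 7.78 × 10^6 m/s)
         = 13.9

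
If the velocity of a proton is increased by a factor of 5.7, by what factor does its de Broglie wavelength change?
The wavelength decreases by a factor of 5.7.

From λ = h/(mv), the wavelength is inversely proportional to velocity:

λ ∝ 1/v

If v → 5.7v, then λ → λ/5.7

When velocity is increased by a factor of 5.7, the wavelength decreases by a factor of 5.7.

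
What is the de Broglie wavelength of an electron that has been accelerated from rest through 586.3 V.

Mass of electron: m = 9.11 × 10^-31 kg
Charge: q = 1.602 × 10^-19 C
5.07 × 10^-11 m

When a particle is accelerated through voltage V, it gains kinetic energy KE = qV.

The de Broglie wavelength is then λ = h/√(2mqV):

λ = h/√(2mqV)
λ = (6.626 × 10^-34 J·s) / √(2 × 9.11 × 10^-31 kg × 1.602 × 10^-19 C × 586.3 V)
λ = 5.07 × 10^-11 m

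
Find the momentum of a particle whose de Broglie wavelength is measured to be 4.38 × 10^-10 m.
1.51 × 10^-24 kg·m/s

From the de Broglie relation λ = h/p, we solve for p:

p = h/λ
p = (6.626 × 10^-34 J·s) / (4.38 × 10^-10 m)
p = 1.51 × 10^-24 kg·m/s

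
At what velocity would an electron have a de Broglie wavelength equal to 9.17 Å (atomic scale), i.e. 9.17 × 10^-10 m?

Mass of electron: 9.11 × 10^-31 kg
7.93 × 10^5 m/s

From λ = h/(mv), solve for v:

v = h/(mλ)
v = (6.626 × 10^-34 J·s) / (9.11 × 10^-31 kg × 9.17 × 10^-10 m)
v = 7.93 × 10^5 m/s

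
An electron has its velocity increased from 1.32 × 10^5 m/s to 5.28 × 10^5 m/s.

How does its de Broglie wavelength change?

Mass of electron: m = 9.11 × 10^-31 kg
The wavelength decreases by a factor of 4.

Using λ = h/(mv):

Initial wavelength: λ₁ = h/(mv₁) = 5.51 × 10^-9 m
Final wavelength: λ₂ = h/(mv₂) = 1.38 × 10^-9 m

Since λ ∝ 1/v, when velocity increases by a factor of 4, the wavelength decreases by a factor of 4.

λ₂/λ₁ = v₁/v₂ = 1/4

The wavelength decreases by a factor of 4.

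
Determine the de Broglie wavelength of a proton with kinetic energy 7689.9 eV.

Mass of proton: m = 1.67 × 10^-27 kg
3.27 × 10^-13 m

Using λ = h/√(2mKE):

First convert KE to Joules: KE = 7689.9 eV = 1.232 × 10^-15 J

λ = h/√(2mKE)
λ = (6.626 × 10^-34 J·s) / √(2 × 1.67 × 10^-27 kg × 1.232 × 10^-15 J)
λ = 3.27 × 10^-13 m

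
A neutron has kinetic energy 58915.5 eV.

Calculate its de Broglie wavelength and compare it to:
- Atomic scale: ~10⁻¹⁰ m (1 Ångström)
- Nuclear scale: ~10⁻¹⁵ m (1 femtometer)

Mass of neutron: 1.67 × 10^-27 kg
λ = 1.18 × 10^-13 m, which is between nuclear and atomic scales.

Using λ = h/√(2mKE):

KE = 58915.5 eV = 9.439 × 10^-15 J

λ = h/√(2mKE)
λ = (6.626 × 10^-34 J·s) / √(2 × 1.67 × 10^-27 kg × 9.439 × 10^-15 J)
λ = 1.18 × 10^-13 m

Comparison:
- Atomic scale (10⁻¹⁰ m): λ is 0.0012× this size
- Nuclear scale (10⁻¹⁵ m): λ is 1.2e+02× this size

The wavelength is between nuclear and atomic scales.

This wavelength is appropriate for probing atomic structure but too large for nuclear physics experiments.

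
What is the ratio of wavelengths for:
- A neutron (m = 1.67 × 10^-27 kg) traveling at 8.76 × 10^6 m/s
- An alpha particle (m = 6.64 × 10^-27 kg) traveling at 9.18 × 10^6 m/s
λ₁/λ₂ = 4.17

Using λ = h/(mv):

λ₁ = h/(m₁v₁) = 4.53 × 10^-14 m
λ₂ = h/(m₂v₂) = 1.09 × 10^-14 m

Ratio λ₁/λ₂ = (m₂v₂)/(m₁v₁)
         = (6.64 × 10^-27 kg × 9.18 × 10^6 m/s) / (1.67 × 10^-27 kg × 8.76 × 10^6 m/s)
         = 4.17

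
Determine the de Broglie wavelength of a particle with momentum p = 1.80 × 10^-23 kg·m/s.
3.68 × 10^-11 m

Using the de Broglie relation λ = h/p:

λ = h/p
λ = (6.626 × 10^-34 J·s) / (1.80 × 10^-23 kg·m/s)
λ = 3.68 × 10^-11 m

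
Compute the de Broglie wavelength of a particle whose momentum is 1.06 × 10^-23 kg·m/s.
6.25 × 10^-11 m

Using the de Broglie relation λ = h/p:

λ = h/p
λ = (6.626 × 10^-34 J·s) / (1.06 × 10^-23 kg·m/s)
λ = 6.25 × 10^-11 m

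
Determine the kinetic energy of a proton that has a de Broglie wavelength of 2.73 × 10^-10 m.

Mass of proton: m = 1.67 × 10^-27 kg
1.76 × 10^-21 J (or 0.0110 eV)

From λ = h/√(2mKE), we solve for KE:

λ² = h²/(2mKE)
KE = h²/(2mλ²)
KE = (6.626 × 10^-34 J·s)² / (2 × 1.67 × 10^-27 kg × (2.73 × 10^-10 m)²)
KE = 1.76 × 10^-21 J
KE = 0.0110 eV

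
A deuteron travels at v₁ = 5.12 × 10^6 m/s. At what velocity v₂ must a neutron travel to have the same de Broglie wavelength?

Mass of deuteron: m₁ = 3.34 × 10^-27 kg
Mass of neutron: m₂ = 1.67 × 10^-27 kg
v₂ = 1.02 × 10^7 m/s

For equal de Broglie wavelengths: λ₁ = λ₂

h/(m₁v₁) = h/(m₂v₂)
m₁v₁ = m₂v₂
v₂ = v₁ · (m₁/m₂)

v₂ = 5.12 × 10^6 m/s × (3.34 × 10^-27 kg / 1.67 × 10^-27 kg)
v₂ = 1.02 × 10^7 m/s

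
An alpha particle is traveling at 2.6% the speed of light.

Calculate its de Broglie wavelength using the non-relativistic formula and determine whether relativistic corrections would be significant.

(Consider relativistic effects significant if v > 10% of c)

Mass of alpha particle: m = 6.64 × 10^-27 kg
No, relativistic corrections are not needed.

Using the non-relativistic de Broglie formula λ = h/(mv):

v = 2.6% × c = 7.795 × 10^6 m/s

λ = h/(mv)
λ = (6.626 × 10^-34 J·s) / (6.64 × 10^-27 kg × 7.795 × 10^6 m/s)
λ = 1.28 × 10^-14 m

Since v = 2.6% of c < 10% of c, relativistic corrections are NOT significant and this non-relativistic result is a good approximation.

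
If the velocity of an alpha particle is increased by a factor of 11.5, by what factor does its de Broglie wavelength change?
The wavelength decreases by a factor of 11.5.

From λ = h/(mv), the wavelength is inversely proportional to velocity:

λ ∝ 1/v

If v → 11.5v, then λ → λ/11.5

When velocity is increased by a factor of 11.5, the wavelength decreases by a factor of 11.5.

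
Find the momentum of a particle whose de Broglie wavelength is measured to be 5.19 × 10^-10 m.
1.28 × 10^-24 kg·m/s

From the de Broglie relation λ = h/p, we solve for p:

p = h/λ
p = (6.626 × 10^-34 J·s) / (5.19 × 10^-10 m)
p = 1.28 × 10^-24 kg·m/s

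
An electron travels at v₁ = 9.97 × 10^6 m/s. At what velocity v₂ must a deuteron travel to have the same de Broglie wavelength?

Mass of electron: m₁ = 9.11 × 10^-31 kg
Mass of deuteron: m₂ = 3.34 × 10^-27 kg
v₂ = 2.72 × 10^3 m/s

For equal de Broglie wavelengths: λ₁ = λ₂

h/(m₁v₁) = h/(m₂v₂)
m₁v₁ = m₂v₂
v₂ = v₁ · (m₁/m₂)

v₂ = 9.97 × 10^6 m/s × (9.11 × 10^-31 kg / 3.34 × 10^-27 kg)
v₂ = 2.72 × 10^3 m/s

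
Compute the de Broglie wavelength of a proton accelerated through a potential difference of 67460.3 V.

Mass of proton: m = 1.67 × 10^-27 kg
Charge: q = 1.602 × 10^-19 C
1.10 × 10^-13 m

When a particle is accelerated through voltage V, it gains kinetic energy KE = qV.

The de Broglie wavelength is then λ = h/√(2mqV):

λ = h/√(2mqV)
λ = (6.626 × 10^-34 J·s) / √(2 × 1.67 × 10^-27 kg × 1.602 × 10^-19 C × 67460.3 V)
λ = 1.10 × 10^-13 m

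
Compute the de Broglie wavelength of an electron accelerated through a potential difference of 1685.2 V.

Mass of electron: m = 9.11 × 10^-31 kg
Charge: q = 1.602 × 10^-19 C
2.99 × 10^-11 m

When a particle is accelerated through voltage V, it gains kinetic energy KE = qV.

The de Broglie wavelength is then λ = h/√(2mqV):

λ = h/√(2mqV)
λ = (6.626 × 10^-34 J·s) / √(2 × 9.11 × 10^-31 kg × 1.602 × 10^-19 C × 1685.2 V)
λ = 2.99 × 10^-11 m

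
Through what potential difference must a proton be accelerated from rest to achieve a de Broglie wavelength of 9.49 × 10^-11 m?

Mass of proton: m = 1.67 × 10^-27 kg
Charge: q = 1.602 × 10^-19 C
9.11 × 10^-2 V

From λ = h/√(2mqV), we solve for V:

λ² = h²/(2mqV)
V = h²/(2mqλ²)
V = (6.626 × 10^-34 J·s)² / (2 × 1.67 × 10^-27 kg × 1.602 × 10^-19 C × (9.49 × 10^-11 m)²)
V = 9.11 × 10^-2 V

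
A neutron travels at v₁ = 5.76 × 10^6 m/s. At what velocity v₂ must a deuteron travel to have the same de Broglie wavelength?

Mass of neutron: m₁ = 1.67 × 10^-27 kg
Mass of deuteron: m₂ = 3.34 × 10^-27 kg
v₂ = 2.88 × 10^6 m/s

For equal de Broglie wavelengths: λ₁ = λ₂

h/(m₁v₁) = h/(m₂v₂)
m₁v₁ = m₂v₂
v₂ = v₁ · (m₁/m₂)

v₂ = 5.76 × 10^6 m/s × (1.67 × 10^-27 kg / 3.34 × 10^-27 kg)
v₂ = 2.88 × 10^6 m/s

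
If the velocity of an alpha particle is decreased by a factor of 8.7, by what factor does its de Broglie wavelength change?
The wavelength increases by a factor of 8.7.

From λ = h/(mv), the wavelength is inversely proportional to velocity:

λ ∝ 1/v

If v → v/8.7, then λ → 8.7λ

When velocity is decreased by a factor of 8.7, the wavelength increases by a factor of 8.7.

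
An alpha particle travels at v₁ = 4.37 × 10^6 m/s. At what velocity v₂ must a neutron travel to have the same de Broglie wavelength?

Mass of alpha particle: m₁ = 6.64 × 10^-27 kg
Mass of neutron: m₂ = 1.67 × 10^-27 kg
v₂ = 1.74 × 10^7 m/s

For equal de Broglie wavelengths: λ₁ = λ₂

h/(m₁v₁) = h/(m₂v₂)
m₁v₁ = m₂v₂
v₂ = v₁ · (m₁/m₂)

v₂ = 4.37 × 10^6 m/s × (6.64 × 10^-27 kg / 1.67 × 10^-27 kg)
v₂ = 1.74 × 10^7 m/s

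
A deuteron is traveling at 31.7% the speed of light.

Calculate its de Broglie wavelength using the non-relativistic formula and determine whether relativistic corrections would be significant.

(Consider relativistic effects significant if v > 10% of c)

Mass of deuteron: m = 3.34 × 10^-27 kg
Yes, relativistic corrections are needed.

Using the non-relativistic de Broglie formula λ = h/(mv):

v = 31.7% × c = 9.503 × 10^7 m/s

λ = h/(mv)
λ = (6.626 × 10^-34 J·s) / (3.34 × 10^-27 kg × 9.503 × 10^7 m/s)
λ = 2.09 × 10^-15 m

Since v = 31.7% of c > 10% of c, relativistic corrections ARE significant and the actual wavelength would differ from this non-relativistic estimate.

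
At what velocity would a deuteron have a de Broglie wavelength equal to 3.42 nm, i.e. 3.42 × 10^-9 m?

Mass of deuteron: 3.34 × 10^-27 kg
5.80 × 10^1 m/s

From λ = h/(mv), solve for v:

v = h/(mλ)
v = (6.626 × 10^-34 J·s) / (3.34 × 10^-27 kg × 3.42 × 10^-9 m)
v = 5.80 × 10^1 m/s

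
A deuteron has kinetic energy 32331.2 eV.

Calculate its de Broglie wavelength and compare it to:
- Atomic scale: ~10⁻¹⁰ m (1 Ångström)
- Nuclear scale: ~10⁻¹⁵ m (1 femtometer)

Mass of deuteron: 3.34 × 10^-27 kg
λ = 1.13 × 10^-13 m, which is between nuclear and atomic scales.

Using λ = h/√(2mKE):

KE = 32331.2 eV = 5.180 × 10^-15 J

λ = h/√(2mKE)
λ = (6.626 × 10^-34 J·s) / √(2 × 3.34 × 10^-27 kg × 5.180 × 10^-15 J)
λ = 1.13 × 10^-13 m

Comparison:
- Atomic scale (10⁻¹⁰ m): λ is 0.0011× this size
- Nuclear scale (10⁻¹⁵ m): λ is 1.1e+02× this size

The wavelength is between nuclear and atomic scales.

This wavelength is appropriate for probing atomic structure but too large for nuclear physics experiments.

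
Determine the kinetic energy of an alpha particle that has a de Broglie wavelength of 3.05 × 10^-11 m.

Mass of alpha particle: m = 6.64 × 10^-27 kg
3.55 × 10^-20 J (or 0.222 eV)

From λ = h/√(2mKE), we solve for KE:

λ² = h²/(2mKE)
KE = h²/(2mλ²)
KE = (6.626 × 10^-34 J·s)² / (2 × 6.64 × 10^-27 kg × (3.05 × 10^-11 m)²)
KE = 3.55 × 10^-20 J
KE = 0.222 eV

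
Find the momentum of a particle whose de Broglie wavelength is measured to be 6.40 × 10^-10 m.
1.04 × 10^-24 kg·m/s

From the de Broglie relation λ = h/p, we solve for p:

p = h/λ
p = (6.626 × 10^-34 J·s) / (6.40 × 10^-10 m)
p = 1.04 × 10^-24 kg·m/s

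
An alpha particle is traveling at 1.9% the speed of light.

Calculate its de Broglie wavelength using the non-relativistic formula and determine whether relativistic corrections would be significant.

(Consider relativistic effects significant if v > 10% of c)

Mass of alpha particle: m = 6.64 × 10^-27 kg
No, relativistic corrections are not needed.

Using the non-relativistic de Broglie formula λ = h/(mv):

v = 1.9% × c = 5.696 × 10^6 m/s

λ = h/(mv)
λ = (6.626 × 10^-34 J·s) / (6.64 × 10^-27 kg × 5.696 × 10^6 m/s)
λ = 1.75 × 10^-14 m

Since v = 1.9% of c < 10% of c, relativistic corrections are NOT significant and this non-relativistic result is a good approximation.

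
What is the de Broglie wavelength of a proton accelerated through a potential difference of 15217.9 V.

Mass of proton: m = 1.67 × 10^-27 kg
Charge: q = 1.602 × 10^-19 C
2.32 × 10^-13 m

When a particle is accelerated through voltage V, it gains kinetic energy KE = qV.

The de Broglie wavelength is then λ = h/√(2mqV):

λ = h/√(2mqV)
λ = (6.626 × 10^-34 J·s) / √(2 × 1.67 × 10^-27 kg × 1.602 × 10^-19 C × 15217.9 V)
λ = 2.32 × 10^-13 m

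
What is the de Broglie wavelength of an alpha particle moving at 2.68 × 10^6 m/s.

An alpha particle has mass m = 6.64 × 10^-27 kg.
3.72 × 10^-14 m

Using the de Broglie relation λ = h/(mv):

λ = h/(mv)
λ = (6.626 × 10^-34 J·s) / (6.64 × 10^-27 kg × 2.68 × 10^6 m/s)
λ = 3.72 × 10^-14 m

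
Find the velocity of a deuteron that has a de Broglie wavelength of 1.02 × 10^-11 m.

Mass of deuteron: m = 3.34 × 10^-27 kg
1.94 × 10^4 m/s

From the de Broglie relation λ = h/(mv), we solve for v:

v = h/(mλ)
v = (6.626 × 10^-34 J·s) / (3.34 × 10^-27 kg × 1.02 × 10^-11 m)
v = 1.94 × 10^4 m/s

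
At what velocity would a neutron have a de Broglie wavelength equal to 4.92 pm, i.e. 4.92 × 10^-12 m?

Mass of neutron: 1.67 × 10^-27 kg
8.06 × 10^4 m/s

From λ = h/(mv), solve for v:

v = h/(mλ)
v = (6.626 × 10^-34 J·s) / (1.67 × 10^-27 kg × 4.92 × 10^-12 m)
v = 8.06 × 10^4 m/s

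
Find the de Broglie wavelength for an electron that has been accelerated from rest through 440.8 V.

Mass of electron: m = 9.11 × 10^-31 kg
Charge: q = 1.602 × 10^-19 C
5.84 × 10^-11 m

When a particle is accelerated through voltage V, it gains kinetic energy KE = qV.

The de Broglie wavelength is then λ = h/√(2mqV):

λ = h/√(2mqV)
λ = (6.626 × 10^-34 J·s) / √(2 × 9.11 × 10^-31 kg × 1.602 × 10^-19 C × 440.8 V)
λ = 5.84 × 10^-11 m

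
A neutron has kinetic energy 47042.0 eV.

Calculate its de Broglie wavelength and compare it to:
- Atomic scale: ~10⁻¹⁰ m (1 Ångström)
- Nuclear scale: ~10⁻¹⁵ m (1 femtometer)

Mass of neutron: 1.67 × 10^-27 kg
λ = 1.32 × 10^-13 m, which is between nuclear and atomic scales.

Using λ = h/√(2mKE):

KE = 47042.0 eV = 7.537 × 10^-15 J

λ = h/√(2mKE)
λ = (6.626 × 10^-34 J·s) / √(2 × 1.67 × 10^-27 kg × 7.537 × 10^-15 J)
λ = 1.32 × 10^-13 m

Comparison:
- Atomic scale (10⁻¹⁰ m): λ is 0.0013× this size
- Nuclear scale (10⁻¹⁵ m): λ is 1.3e+02× this size

The wavelength is between nuclear and atomic scales.

This wavelength is appropriate for probing atomic structure but too large for nuclear physics experiments.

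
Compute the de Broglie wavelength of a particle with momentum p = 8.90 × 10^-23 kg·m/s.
7.44 × 10^-12 m

Using the de Broglie relation λ = h/p:

λ = h/p
λ = (6.626 × 10^-34 J·s) / (8.90 × 10^-23 kg·m/s)
λ = 7.44 × 10^-12 m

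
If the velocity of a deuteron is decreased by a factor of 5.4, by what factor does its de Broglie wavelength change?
The wavelength increases by a factor of 5.4.

From λ = h/(mv), the wavelength is inversely proportional to velocity:

λ ∝ 1/v

If v → v/5.4, then λ → 5.4λ

When velocity is decreased by a factor of 5.4, the wavelength increases by a factor of 5.4.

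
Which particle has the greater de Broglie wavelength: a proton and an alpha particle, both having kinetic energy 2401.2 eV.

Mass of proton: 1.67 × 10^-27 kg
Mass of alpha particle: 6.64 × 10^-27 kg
The proton has the longer wavelength.

Using λ = h/√(2mKE):

For proton: λ₁ = h/√(2m₁KE) = 5.85 × 10^-13 m
For alpha particle: λ₂ = h/√(2m₂KE) = 2.93 × 10^-13 m

Since λ ∝ 1/√m at constant kinetic energy, the lighter particle has the longer wavelength.

The proton has the longer de Broglie wavelength.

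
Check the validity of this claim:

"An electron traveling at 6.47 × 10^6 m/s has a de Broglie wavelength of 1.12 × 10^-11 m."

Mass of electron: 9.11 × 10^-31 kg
False

The claim is incorrect.

Using λ = h/(mv):
λ = (6.626 × 10^-34 J·s) / (9.11 × 10^-31 kg × 6.47 × 10^6 m/s)
λ = 1.12 × 10^-10 m

The actual wavelength differs from the claimed 1.12 × 10^-11 m.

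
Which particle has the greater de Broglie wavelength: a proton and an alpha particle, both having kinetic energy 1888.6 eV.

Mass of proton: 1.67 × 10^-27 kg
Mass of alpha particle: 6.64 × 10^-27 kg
The proton has the longer wavelength.

Using λ = h/√(2mKE):

For proton: λ₁ = h/√(2m₁KE) = 6.59 × 10^-13 m
For alpha particle: λ₂ = h/√(2m₂KE) = 3.31 × 10^-13 m

Since λ ∝ 1/√m at constant kinetic energy, the lighter particle has the longer wavelength.

The proton has the longer de Broglie wavelength.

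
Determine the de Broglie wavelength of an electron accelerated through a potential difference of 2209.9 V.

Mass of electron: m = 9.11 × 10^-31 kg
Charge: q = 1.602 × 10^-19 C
2.61 × 10^-11 m

When a particle is accelerated through voltage V, it gains kinetic energy KE = qV.

The de Broglie wavelength is then λ = h/√(2mqV):

λ = h/√(2mqV)
λ = (6.626 × 10^-34 J·s) / √(2 × 9.11 × 10^-31 kg × 1.602 × 10^-19 C × 2209.9 V)
λ = 2.61 × 10^-11 m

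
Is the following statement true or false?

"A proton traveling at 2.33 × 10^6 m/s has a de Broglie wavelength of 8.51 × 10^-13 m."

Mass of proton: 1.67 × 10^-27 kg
False

The claim is incorrect.

Using λ = h/(mv):
λ = (6.626 × 10^-34 J·s) / (1.67 × 10^-27 kg × 2.33 × 10^6 m/s)
λ = 1.70 × 10^-13 m

The actual wavelength differs from the claimed 8.51 × 10^-13 m.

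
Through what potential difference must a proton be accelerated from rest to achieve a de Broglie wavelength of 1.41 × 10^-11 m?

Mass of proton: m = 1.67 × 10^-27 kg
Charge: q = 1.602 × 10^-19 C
4.13 V

From λ = h/√(2mqV), we solve for V:

λ² = h²/(2mqV)
V = h²/(2mqλ²)
V = (6.626 × 10^-34 J·s)² / (2 × 1.67 × 10^-27 kg × 1.602 × 10^-19 C × (1.41 × 10^-11 m)²)
V = 4.13 V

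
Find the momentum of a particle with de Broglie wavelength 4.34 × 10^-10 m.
1.53 × 10^-24 kg·m/s

From the de Broglie relation λ = h/p, we solve for p:

p = h/λ
p = (6.626 × 10^-34 J·s) / (4.34 × 10^-10 m)
p = 1.53 × 10^-24 kg·m/s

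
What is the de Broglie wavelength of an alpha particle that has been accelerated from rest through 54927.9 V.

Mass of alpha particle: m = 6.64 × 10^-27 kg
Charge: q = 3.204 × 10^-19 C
4.33 × 10^-14 m

When a particle is accelerated through voltage V, it gains kinetic energy KE = qV.

The de Broglie wavelength is then λ = h/√(2mqV):

λ = h/√(2mqV)
λ = (6.626 × 10^-34 J·s) / √(2 × 6.64 × 10^-27 kg × 3.204 × 10^-19 C × 54927.9 V)
λ = 4.33 × 10^-14 m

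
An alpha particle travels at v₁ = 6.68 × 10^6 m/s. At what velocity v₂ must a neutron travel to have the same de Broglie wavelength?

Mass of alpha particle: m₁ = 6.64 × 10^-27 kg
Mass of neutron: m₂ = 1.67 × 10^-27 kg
v₂ = 2.66 × 10^7 m/s

For equal de Broglie wavelengths: λ₁ = λ₂

h/(m₁v₁) = h/(m₂v₂)
m₁v₁ = m₂v₂
v₂ = v₁ · (m₁/m₂)

v₂ = 6.68 × 10^6 m/s × (6.64 × 10^-27 kg / 1.67 × 10^-27 kg)
v₂ = 2.66 × 10^7 m/s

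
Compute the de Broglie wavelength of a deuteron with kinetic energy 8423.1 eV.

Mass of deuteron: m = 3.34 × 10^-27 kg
2.21 × 10^-13 m

Using λ = h/√(2mKE):

First convert KE to Joules: KE = 8423.1 eV = 1.350 × 10^-15 J

λ = h/√(2mKE)
λ = (6.626 × 10^-34 J·s) / √(2 × 3.34 × 10^-27 kg × 1.350 × 10^-15 J)
λ = 2.21 × 10^-13 m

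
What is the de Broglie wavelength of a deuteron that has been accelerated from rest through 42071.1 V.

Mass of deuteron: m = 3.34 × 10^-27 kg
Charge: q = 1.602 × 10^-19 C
9.88 × 10^-14 m

When a particle is accelerated through voltage V, it gains kinetic energy KE = qV.

The de Broglie wavelength is then λ = h/√(2mqV):

λ = h/√(2mqV)
λ = (6.626 × 10^-34 J·s) / √(2 × 3.34 × 10^-27 kg × 1.602 × 10^-19 C × 42071.1 V)
λ = 9.88 × 10^-14 m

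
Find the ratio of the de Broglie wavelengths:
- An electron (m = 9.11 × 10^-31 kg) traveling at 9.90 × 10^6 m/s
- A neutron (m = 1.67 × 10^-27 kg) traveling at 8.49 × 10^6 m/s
λ₁/λ₂ = 1.57 × 10^3

Using λ = h/(mv):

λ₁ = h/(m₁v₁) = 7.35 × 10^-11 m
λ₂ = h/(m₂v₂) = 4.67 × 10^-14 m

Ratio λ₁/λ₂ = (m₂v₂)/(m₁v₁)
         = (1.67 × 10^-27 kg × 8.49 × 10^6 m/s) / (9.11 × 10^-31 kg × 9.90 × 10^6 m/s)
         = 1.57 × 10^3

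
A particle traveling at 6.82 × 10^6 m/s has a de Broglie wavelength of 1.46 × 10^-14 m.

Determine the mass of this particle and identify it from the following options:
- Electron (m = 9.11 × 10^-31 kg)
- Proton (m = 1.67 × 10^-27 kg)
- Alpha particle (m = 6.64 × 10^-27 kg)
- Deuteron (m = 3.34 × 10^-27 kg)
The particle is an alpha particle.

From λ = h/(mv), solve for mass:

m = h/(λv)
m = (6.626 × 10^-34 J·s) / (1.46 × 10^-14 m × 6.82 × 10^6 m/s)
m = 6.65 × 10^-27 kg

Comparing with the listed masses, this is closest to an alpha particle.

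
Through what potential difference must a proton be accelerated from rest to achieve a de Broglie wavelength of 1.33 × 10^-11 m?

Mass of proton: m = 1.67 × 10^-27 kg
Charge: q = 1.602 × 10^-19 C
4.64 V

From λ = h/√(2mqV), we solve for V:

λ² = h²/(2mqV)
V = h²/(2mqλ²)
V = (6.626 × 10^-34 J·s)² / (2 × 1.67 × 10^-27 kg × 1.602 × 10^-19 C × (1.33 × 10^-11 m)²)
V = 4.64 V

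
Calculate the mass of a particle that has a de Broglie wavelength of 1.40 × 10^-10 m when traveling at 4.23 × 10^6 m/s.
1.12 × 10^-30 kg

From the de Broglie relation λ = h/(mv), we solve for m:

m = h/(λv)
m = (6.626 × 10^-34 J·s) / (1.40 × 10^-10 m × 4.23 × 10^6 m/s)
m = 1.12 × 10^-30 kg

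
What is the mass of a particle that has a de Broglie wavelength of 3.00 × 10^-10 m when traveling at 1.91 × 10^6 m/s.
1.16 × 10^-30 kg

From the de Broglie relation λ = h/(mv), we solve for m:

m = h/(λv)
m = (6.626 × 10^-34 J·s) / (3.00 × 10^-10 m × 1.91 × 10^6 m/s)
m = 1.16 × 10^-30 kg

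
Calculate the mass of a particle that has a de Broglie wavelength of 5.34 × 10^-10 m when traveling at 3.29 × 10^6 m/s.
3.77 × 10^-31 kg

From the de Broglie relation λ = h/(mv), we solve for m:

m = h/(λv)
m = (6.626 × 10^-34 J·s) / (5.34 × 10^-10 m × 3.29 × 10^6 m/s)
m = 3.77 × 10^-31 kg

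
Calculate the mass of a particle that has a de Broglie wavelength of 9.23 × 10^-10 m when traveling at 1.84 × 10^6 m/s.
3.90 × 10^-31 kg

From the de Broglie relation λ = h/(mv), we solve for m:

m = h/(λv)
m = (6.626 × 10^-34 J·s) / (9.23 × 10^-10 m × 1.84 × 10^6 m/s)
m = 3.90 × 10^-31 kg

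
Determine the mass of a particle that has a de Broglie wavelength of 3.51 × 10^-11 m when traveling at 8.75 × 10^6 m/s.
2.16 × 10^-30 kg

From the de Broglie relation λ = h/(mv), we solve for m:

m = h/(λv)
m = (6.626 × 10^-34 J·s) / (3.51 × 10^-11 m × 8.75 × 10^6 m/s)
m = 2.16 × 10^-30 kg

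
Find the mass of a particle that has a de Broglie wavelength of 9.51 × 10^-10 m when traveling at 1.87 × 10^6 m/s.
3.73 × 10^-31 kg

From the de Broglie relation λ = h/(mv), we solve for m:

m = h/(λv)
m = (6.626 × 10^-34 J·s) / (9.51 × 10^-10 m × 1.87 × 10^6 m/s)
m = 3.73 × 10^-31 kg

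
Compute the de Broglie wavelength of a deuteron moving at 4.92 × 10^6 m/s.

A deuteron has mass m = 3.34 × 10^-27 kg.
4.03 × 10^-14 m

Using the de Broglie relation λ = h/(mv):

λ = h/(mv)
λ = (6.626 × 10^-34 J·s) / (3.34 × 10^-27 kg × 4.92 × 10^6 m/s)
λ = 4.03 × 10^-14 m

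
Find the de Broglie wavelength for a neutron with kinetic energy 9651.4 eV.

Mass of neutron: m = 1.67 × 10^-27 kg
2.92 × 10^-13 m

Using λ = h/√(2mKE):

First convert KE to Joules: KE = 9651.4 eV = 1.546 × 10^-15 J

λ = h/√(2mKE)
λ = (6.626 × 10^-34 J·s) / √(2 × 1.67 × 10^-27 kg × 1.546 × 10^-15 J)
λ = 2.92 × 10^-13 m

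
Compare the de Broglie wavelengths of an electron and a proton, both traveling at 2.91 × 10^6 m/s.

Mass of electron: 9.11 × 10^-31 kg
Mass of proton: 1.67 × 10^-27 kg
The electron has the longer wavelength.

Using λ = h/(mv), since both particles have the same velocity, the wavelength depends only on mass.

For electron: λ₁ = h/(m₁v) = 2.50 × 10^-10 m
For proton: λ₂ = h/(m₂v) = 1.36 × 10^-13 m

Since λ ∝ 1/m at constant velocity, the lighter particle has the longer wavelength.

The electron has the longer de Broglie wavelength.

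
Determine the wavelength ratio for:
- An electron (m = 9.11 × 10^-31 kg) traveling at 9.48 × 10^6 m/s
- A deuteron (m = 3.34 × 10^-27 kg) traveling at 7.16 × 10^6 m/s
λ₁/λ₂ = 2.77 × 10^3

Using λ = h/(mv):

λ₁ = h/(m₁v₁) = 7.67 × 10^-11 m
λ₂ = h/(m₂v₂) = 2.77 × 10^-14 m

Ratio λ₁/λ₂ = (m₂v₂)/(m₁v₁)
         = (3.34 × 10^-27 kg × 7.16 × 10^6 m/s) / (9.11 × 10^-31 kg × 9.48 × 10^6 m/s)
         = 2.77 × 10^3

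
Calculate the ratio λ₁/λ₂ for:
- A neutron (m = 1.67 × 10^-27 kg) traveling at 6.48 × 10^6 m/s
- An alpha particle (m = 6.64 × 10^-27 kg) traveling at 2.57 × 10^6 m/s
λ₁/λ₂ = 1.58

Using λ = h/(mv):

λ₁ = h/(m₁v₁) = 6.12 × 10^-14 m
λ₂ = h/(m₂v₂) = 3.88 × 10^-14 m

Ratio λ₁/λ₂ = (m₂v₂)/(m₁v₁)
         = (6.64 × 10^-27 kg × 2.57 × 10^6 m/s) / (1.67 × 10^-27 kg × 6.48 × 10^6 m/s)
         = 1.58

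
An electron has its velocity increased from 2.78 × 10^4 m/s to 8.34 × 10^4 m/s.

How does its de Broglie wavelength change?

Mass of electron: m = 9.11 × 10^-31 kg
The wavelength decreases by a factor of 3.

Using λ = h/(mv):

Initial wavelength: λ₁ = h/(mv₁) = 2.62 × 10^-8 m
Final wavelength: λ₂ = h/(mv₂) = 8.72 × 10^-9 m

Since λ ∝ 1/v, when velocity increases by a factor of 3, the wavelength decreases by a factor of 3.

λ₂/λ₁ = v₁/v₂ = 1/3

The wavelength decreases by a factor of 3.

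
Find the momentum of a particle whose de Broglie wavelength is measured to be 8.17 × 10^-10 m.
8.11 × 10^-25 kg·m/s

From the de Broglie relation λ = h/p, we solve for p:

p = h/λ
p = (6.626 × 10^-34 J·s) / (8.17 × 10^-10 m)
p = 8.11 × 10^-25 kg·m/s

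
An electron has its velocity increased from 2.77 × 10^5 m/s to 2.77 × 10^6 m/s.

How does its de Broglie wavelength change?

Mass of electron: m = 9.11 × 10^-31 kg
The wavelength decreases by a factor of 10.

Using λ = h/(mv):

Initial wavelength: λ₁ = h/(mv₁) = 2.63 × 10^-9 m
Final wavelength: λ₂ = h/(mv₂) = 2.63 × 10^-10 m

Since λ ∝ 1/v, when velocity increases by a factor of 10, the wavelength decreases by a factor of 10.

λ₂/λ₁ = v₁/v₂ = 1/10

The wavelength decreases by a factor of 10.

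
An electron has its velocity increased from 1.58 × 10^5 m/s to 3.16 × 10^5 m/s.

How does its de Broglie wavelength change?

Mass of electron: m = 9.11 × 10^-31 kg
The wavelength decreases by a factor of 2.

Using λ = h/(mv):

Initial wavelength: λ₁ = h/(mv₁) = 4.60 × 10^-9 m
Final wavelength: λ₂ = h/(mv₂) = 2.30 × 10^-9 m

Since λ ∝ 1/v, when velocity increases by a factor of 2, the wavelength decreases by a factor of 2.

λ₂/λ₁ = v₁/v₂ = 1/2

The wavelength decreases by a factor of 2.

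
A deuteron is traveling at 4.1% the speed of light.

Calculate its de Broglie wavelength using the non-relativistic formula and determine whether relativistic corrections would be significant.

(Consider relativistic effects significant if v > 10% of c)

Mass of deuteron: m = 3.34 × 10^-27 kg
No, relativistic corrections are not needed.

Using the non-relativistic de Broglie formula λ = h/(mv):

v = 4.1% × c = 1.229 × 10^7 m/s

λ = h/(mv)
λ = (6.626 × 10^-34 J·s) / (3.34 × 10^-27 kg × 1.229 × 10^7 m/s)
λ = 1.61 × 10^-14 m

Since v = 4.1% of c < 10% of c, relativistic corrections are NOT significant and this non-relativistic result is a good approximation.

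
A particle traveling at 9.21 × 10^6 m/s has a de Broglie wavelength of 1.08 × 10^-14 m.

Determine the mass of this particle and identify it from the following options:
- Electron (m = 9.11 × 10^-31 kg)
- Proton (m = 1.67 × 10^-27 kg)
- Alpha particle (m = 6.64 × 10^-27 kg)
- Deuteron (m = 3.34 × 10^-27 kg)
The particle is an alpha particle.

From λ = h/(mv), solve for mass:

m = h/(λv)
m = (6.626 × 10^-34 J·s) / (1.08 × 10^-14 m × 9.21 × 10^6 m/s)
m = 6.66 × 10^-27 kg

Comparing with the listed masses, this is closest to an alpha particle.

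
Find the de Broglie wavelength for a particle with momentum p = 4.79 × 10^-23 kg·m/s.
1.38 × 10^-11 m

Using the de Broglie relation λ = h/p:

λ = h/p
λ = (6.626 × 10^-34 J·s) / (4.79 × 10^-23 kg·m/s)
λ = 1.38 × 10^-11 m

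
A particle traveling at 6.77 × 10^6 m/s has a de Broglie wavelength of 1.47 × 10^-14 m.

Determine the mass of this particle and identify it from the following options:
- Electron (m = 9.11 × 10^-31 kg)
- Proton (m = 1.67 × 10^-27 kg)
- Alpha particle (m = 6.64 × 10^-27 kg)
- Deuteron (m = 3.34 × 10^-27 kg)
The particle is an alpha particle.

From λ = h/(mv), solve for mass:

m = h/(λv)
m = (6.626 × 10^-34 J·s) / (1.47 × 10^-14 m × 6.77 × 10^6 m/s)
m = 6.66 × 10^-27 kg

Comparing with the listed masses, this is closest to an alpha particle.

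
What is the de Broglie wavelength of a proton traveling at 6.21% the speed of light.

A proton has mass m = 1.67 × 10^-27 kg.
2.13 × 10^-14 m

Using the de Broglie relation λ = h/(mv):

v = 6.21% × c = 1.862 × 10^7 m/s

λ = h/(mv)
λ = (6.626 × 10^-34 J·s) / (1.67 × 10^-27 kg × 1.862 × 10^7 m/s)
λ = 2.13 × 10^-14 m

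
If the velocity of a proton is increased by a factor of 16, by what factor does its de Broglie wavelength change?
The wavelength decreases by a factor of 16.

From λ = h/(mv), the wavelength is inversely proportional to velocity:

λ ∝ 1/v

If v → 16v, then λ → λ/16

When velocity is increased by a factor of 16, the wavelength decreases by a factor of 16.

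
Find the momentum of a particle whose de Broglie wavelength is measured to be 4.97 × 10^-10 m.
1.33 × 10^-24 kg·m/s

From the de Broglie relation λ = h/p, we solve for p:

p = h/λ
p = (6.626 × 10^-34 J·s) / (4.97 × 10^-10 m)
p = 1.33 × 10^-24 kg·m/s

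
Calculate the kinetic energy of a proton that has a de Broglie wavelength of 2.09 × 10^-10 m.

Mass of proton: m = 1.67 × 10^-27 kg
3.01 × 10^-21 J (or 0.0188 eV)

From λ = h/√(2mKE), we solve for KE:

λ² = h²/(2mKE)
KE = h²/(2mλ²)
KE = (6.626 × 10^-34 J·s)² / (2 × 1.67 × 10^-27 kg × (2.09 × 10^-10 m)²)
KE = 3.01 × 10^-21 J
KE = 0.0188 eV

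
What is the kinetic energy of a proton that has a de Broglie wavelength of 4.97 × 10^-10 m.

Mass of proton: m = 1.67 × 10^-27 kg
5.32 × 10^-22 J (or 3.32 × 10^-3 eV)

From λ = h/√(2mKE), we solve for KE:

λ² = h²/(2mKE)
KE = h²/(2mλ²)
KE = (6.626 × 10^-34 J·s)² / (2 × 1.67 × 10^-27 kg × (4.97 × 10^-10 m)²)
KE = 5.32 × 10^-22 J
KE = 3.32 × 10^-3 eV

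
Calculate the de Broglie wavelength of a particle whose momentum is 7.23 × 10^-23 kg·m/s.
9.16 × 10^-12 m

Using the de Broglie relation λ = h/p:

λ = h/p
λ = (6.626 × 10^-34 J·s) / (7.23 × 10^-23 kg·m/s)
λ = 9.16 × 10^-12 m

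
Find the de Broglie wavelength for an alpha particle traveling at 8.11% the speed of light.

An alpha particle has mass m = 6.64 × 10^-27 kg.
4.10 × 10^-15 m

Using the de Broglie relation λ = h/(mv):

v = 8.11% × c = 2.431 × 10^7 m/s

λ = h/(mv)
λ = (6.626 × 10^-34 J·s) / (6.64 × 10^-27 kg × 2.431 × 10^7 m/s)
λ = 4.10 × 10^-15 m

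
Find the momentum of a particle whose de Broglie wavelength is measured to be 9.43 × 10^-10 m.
7.03 × 10^-25 kg·m/s

From the de Broglie relation λ = h/p, we solve for p:

p = h/λ
p = (6.626 × 10^-34 J·s) / (9.43 × 10^-10 m)
p = 7.03 × 10^-25 kg·m/s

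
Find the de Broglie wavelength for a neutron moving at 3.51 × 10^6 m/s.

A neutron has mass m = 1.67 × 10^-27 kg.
1.13 × 10^-13 m

Using the de Broglie relation λ = h/(mv):

λ = h/(mv)
λ = (6.626 × 10^-34 J·s) / (1.67 × 10^-27 kg × 3.51 × 10^6 m/s)
λ = 1.13 × 10^-13 m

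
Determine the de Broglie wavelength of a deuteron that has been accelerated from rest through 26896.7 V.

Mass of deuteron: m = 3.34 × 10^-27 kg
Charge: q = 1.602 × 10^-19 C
1.24 × 10^-13 m

When a particle is accelerated through voltage V, it gains kinetic energy KE = qV.

The de Broglie wavelength is then λ = h/√(2mqV):

λ = h/√(2mqV)
λ = (6.626 × 10^-34 J·s) / √(2 × 3.34 × 10^-27 kg × 1.602 × 10^-19 C × 26896.7 V)
λ = 1.24 × 10^-13 m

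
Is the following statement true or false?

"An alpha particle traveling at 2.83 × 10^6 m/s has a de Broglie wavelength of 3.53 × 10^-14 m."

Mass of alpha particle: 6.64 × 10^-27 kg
True

The claim is correct.

Using λ = h/(mv):
λ = (6.626 × 10^-34 J·s) / (6.64 × 10^-27 kg × 2.83 × 10^6 m/s)
λ = 3.53 × 10^-14 m

This matches the claimed value.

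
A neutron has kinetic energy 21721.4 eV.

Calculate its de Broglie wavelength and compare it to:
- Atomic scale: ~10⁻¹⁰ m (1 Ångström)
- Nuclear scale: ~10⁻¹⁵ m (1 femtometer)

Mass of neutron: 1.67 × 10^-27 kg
λ = 1.94 × 10^-13 m, which is between nuclear and atomic scales.

Using λ = h/√(2mKE):

KE = 21721.4 eV = 3.480 × 10^-15 J

λ = h/√(2mKE)
λ = (6.626 × 10^-34 J·s) / √(2 × 1.67 × 10^-27 kg × 3.480 × 10^-15 J)
λ = 1.94 × 10^-13 m

Comparison:
- Atomic scale (10⁻¹⁰ m): λ is 0.0019× this size
- Nuclear scale (10⁻¹⁵ m): λ is 1.9e+02× this size

The wavelength is between nuclear and atomic scales.

This wavelength is appropriate for probing atomic structure but too large for nuclear physics experiments.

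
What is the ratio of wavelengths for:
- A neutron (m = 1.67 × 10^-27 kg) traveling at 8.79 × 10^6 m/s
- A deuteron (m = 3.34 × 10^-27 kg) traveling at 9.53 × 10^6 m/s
λ₁/λ₂ = 2.17

Using λ = h/(mv):

λ₁ = h/(m₁v₁) = 4.51 × 10^-14 m
λ₂ = h/(m₂v₂) = 2.08 × 10^-14 m

Ratio λ₁/λ₂ = (m₂v₂)/(m₁v₁)
         = (3.34 × 10^-27 kg × 9.53 × 10^6 m/s) / (1.67 × 10^-27 kg × 8.79 × 10^6 m/s)
         = 2.17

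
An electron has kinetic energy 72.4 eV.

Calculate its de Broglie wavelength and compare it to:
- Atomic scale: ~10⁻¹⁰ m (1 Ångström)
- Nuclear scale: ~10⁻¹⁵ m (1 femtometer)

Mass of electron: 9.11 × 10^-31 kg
λ = 1.44 × 10^-10 m, which is larger than typical atomic dimensions (~1 Å).

Using λ = h/√(2mKE):

KE = 72.4 eV = 1.160 × 10^-17 J

λ = h/√(2mKE)
λ = (6.626 × 10^-34 J·s) / √(2 × 9.11 × 10^-31 kg × 1.160 × 10^-17 J)
λ = 1.44 × 10^-10 m

Comparison:
- Atomic scale (10⁻¹⁰ m): λ is 1.4× this size
- Nuclear scale (10⁻¹⁵ m): λ is 1.4e+05× this size

The wavelength is larger than typical atomic dimensions (~1 Å).

This wavelength is significant for atomic-scale phenomena like electron diffraction from crystal lattices.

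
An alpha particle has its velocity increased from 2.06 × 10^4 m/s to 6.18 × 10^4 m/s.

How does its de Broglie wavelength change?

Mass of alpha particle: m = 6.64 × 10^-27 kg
The wavelength decreases by a factor of 3.

Using λ = h/(mv):

Initial wavelength: λ₁ = h/(mv₁) = 4.84 × 10^-12 m
Final wavelength: λ₂ = h/(mv₂) = 1.61 × 10^-12 m

Since λ ∝ 1/v, when velocity increases by a factor of 3, the wavelength decreases by a factor of 3.

λ₂/λ₁ = v₁/v₂ = 1/3

The wavelength decreases by a factor of 3.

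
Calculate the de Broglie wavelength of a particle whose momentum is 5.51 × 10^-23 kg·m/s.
1.20 × 10^-11 m

Using the de Broglie relation λ = h/p:

λ = h/p
λ = (6.626 × 10^-34 J·s) / (5.51 × 10^-23 kg·m/s)
λ = 1.20 × 10^-11 m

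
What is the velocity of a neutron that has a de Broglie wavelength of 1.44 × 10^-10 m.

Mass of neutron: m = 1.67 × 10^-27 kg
2.76 × 10^3 m/s

From the de Broglie relation λ = h/(mv), we solve for v:

v = h/(mλ)
v = (6.626 × 10^-34 J·s) / (1.67 × 10^-27 kg × 1.44 × 10^-10 m)
v = 2.76 × 10^3 m/s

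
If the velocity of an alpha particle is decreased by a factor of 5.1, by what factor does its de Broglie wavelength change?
The wavelength increases by a factor of 5.1.

From λ = h/(mv), the wavelength is inversely proportional to velocity:

λ ∝ 1/v

If v → v/5.1, then λ → 5.1λ

When velocity is decreased by a factor of 5.1, the wavelength increases by a factor of 5.1.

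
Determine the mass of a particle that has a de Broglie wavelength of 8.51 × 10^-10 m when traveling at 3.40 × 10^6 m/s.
2.29 × 10^-31 kg

From the de Broglie relation λ = h/(mv), we solve for m:

m = h/(λv)
m = (6.626 × 10^-34 J·s) / (8.51 × 10^-10 m × 3.40 × 10^6 m/s)
m = 2.29 × 10^-31 kg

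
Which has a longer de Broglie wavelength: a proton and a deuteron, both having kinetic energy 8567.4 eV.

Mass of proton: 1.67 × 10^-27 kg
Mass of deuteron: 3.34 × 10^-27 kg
The proton has the longer wavelength.

Using λ = h/√(2mKE):

For proton: λ₁ = h/√(2m₁KE) = 3.09 × 10^-13 m
For deuteron: λ₂ = h/√(2m₂KE) = 2.19 × 10^-13 m

Since λ ∝ 1/√m at constant kinetic energy, the lighter particle has the longer wavelength.

The proton has the longer de Broglie wavelength.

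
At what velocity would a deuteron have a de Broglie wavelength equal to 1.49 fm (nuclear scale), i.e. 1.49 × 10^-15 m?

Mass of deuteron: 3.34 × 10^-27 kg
1.33 × 10^8 m/s

From λ = h/(mv), solve for v:

v = h/(mλ)
v = (6.626 × 10^-34 J·s) / (3.34 × 10^-27 kg × 1.49 × 10^-15 m)
v = 1.33 × 10^8 m/s

Note: This velocity is 44.4% of the speed of light, so relativistic corrections would be needed for a more accurate calculation.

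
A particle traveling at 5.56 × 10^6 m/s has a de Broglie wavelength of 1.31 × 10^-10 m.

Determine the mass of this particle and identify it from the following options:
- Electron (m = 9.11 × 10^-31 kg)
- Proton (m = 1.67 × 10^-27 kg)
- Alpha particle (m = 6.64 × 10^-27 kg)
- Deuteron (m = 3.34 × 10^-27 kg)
The particle is an electron.

From λ = h/(mv), solve for mass:

m = h/(λv)
m = (6.626 × 10^-34 J·s) / (1.31 × 10^-10 m × 5.56 × 10^6 m/s)
m = 9.10 × 10^-31 kg

Comparing with the listed masses, this is closest to an electron.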